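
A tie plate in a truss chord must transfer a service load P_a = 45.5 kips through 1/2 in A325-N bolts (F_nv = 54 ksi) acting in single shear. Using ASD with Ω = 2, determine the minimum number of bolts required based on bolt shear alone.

A_b = π·0.5²/4 = 0.1963 in².
Per-bolt allowable strength R_n/Ω = 54 × 0.1963 × 1 / 2 = 5.301 kips.
n ≥ 45.5 / 5.301 = 8.583 → use 9 bolts.

9 bolts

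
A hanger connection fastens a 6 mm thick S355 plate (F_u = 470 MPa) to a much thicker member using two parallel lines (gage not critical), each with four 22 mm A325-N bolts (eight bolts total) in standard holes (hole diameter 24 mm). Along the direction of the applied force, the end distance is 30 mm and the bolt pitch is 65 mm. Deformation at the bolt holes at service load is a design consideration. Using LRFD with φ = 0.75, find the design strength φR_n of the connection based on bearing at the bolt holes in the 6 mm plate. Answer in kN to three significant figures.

Per bolt r_n = 1.2 l_c t F_u ≤ 2.4 d t F_u; upper limit = 2.4 × 22 × 6 × 470 / 1000 = 148.9 kN.
Edge bolt: l_c = 30 − 24/2 = 18 mm → 1.2 × 18 × 6 × 470 / 1000 = 60.91 → r_n = 60.91 kN.
Interior bolts: l_c = 65 − 24 = 41 mm → 1.2 × 41 × 6 × 470 / 1000 = 138.7 → r_n = 138.7 kN.
R_n = 2 × 60.91 + 6 × 138.7 = 954.3 kN.
Design strength φR_n = 0.75 × 954.3 = 716 kN.

716 kN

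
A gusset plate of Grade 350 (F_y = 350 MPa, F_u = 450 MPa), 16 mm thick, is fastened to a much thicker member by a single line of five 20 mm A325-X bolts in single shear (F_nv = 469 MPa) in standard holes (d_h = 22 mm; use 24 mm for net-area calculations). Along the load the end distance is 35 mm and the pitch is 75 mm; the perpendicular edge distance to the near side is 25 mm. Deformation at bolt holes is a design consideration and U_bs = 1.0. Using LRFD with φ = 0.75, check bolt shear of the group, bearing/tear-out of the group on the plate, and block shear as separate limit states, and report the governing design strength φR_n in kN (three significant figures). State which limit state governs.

Bolt shear: A_b = π·20²/4 = 314.2 mm²; R_n = 469 × 314.2 × 5 × 1 / 1000 = 736.7 kN → 0.75 × 736.7 = 553 kN.
Bearing: edge l_c = 24, r_n = 207.4 kN; interior l_c = 53, r_n = 345.6 kN; R_n = 207.4 + 4·345.6 = 1590 kN → 1190 kN.
Block shear: A_gv = 5360, A_nv = 3632, A_nt = 208 mm²; R_n = min(0.6F_uA_nv, 0.6F_yA_gv) + U_bs·F_u·A_nt = 1074 kN → 806 kN.
Bolt shear governs: 553 kN.

553 kN (bolt shear governs)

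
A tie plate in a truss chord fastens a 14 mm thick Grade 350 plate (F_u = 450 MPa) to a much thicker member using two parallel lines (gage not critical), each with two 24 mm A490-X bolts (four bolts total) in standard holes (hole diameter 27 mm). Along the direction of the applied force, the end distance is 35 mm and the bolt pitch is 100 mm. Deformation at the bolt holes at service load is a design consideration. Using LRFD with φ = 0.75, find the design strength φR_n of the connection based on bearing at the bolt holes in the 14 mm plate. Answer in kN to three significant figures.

Per bolt r_n = 1.2 l_c t F_u ≤ 2.4 d t F_u; upper limit = 2.4 × 24 × 14 × 450 / 1000 = 362.9 kN.
Edge bolt: l_c = 35 − 27/2 = 21.5 mm → 1.2 × 21.5 × 14 × 450 / 1000 = 162.5 → r_n = 162.5 kN.
Interior bolts: l_c = 100 − 27 = 73 mm → 1.2 × 73 × 14 × 450 / 1000 = 551.9 → r_n = 362.9 kN.
R_n = 2 × 162.5 + 2 × 362.9 = 1051 kN.
Design strength φR_n = 0.75 × 1051 = 788 kN.

788 kN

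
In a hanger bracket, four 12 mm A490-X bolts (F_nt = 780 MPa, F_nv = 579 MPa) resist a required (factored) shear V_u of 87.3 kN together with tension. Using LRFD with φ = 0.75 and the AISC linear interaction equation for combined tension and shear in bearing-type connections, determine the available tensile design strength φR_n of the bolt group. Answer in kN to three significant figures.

A_b = π·12²/4 = 113.1 mm²; f_rv = 87.3 × 1000 / (4 × 113.1) = 193 MPa.
F'_nt = 1.3 F_nt − (F_nt / φF_nv) f_rv = 1.3·780 − (780/(0.75·579))·193 = 667.4 MPa, capped at F_nt → F'_nt = 667.4 MPa.
R_n = F'_nt · A_b · n = 667.4 × 113.1 × 4 / 1000 = 301.9 kN.
Design strength φR_n = 0.75 × 301.9 = 226 kN.

226 kN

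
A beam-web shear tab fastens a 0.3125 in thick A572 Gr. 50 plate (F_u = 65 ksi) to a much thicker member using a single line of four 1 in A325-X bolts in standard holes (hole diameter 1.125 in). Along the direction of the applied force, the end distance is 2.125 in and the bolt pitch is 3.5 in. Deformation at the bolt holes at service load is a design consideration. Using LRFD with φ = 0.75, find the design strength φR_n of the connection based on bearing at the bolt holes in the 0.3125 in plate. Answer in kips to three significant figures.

138 kips

Per bolt r_n = 1.2 l_c t F_u ≤ 2.4 d t F_u; upper limit = 2.4 × 1 × 0.3125 × 65 = 48.75 kips.
Edge bolt: l_c = 2.125 − 1.125/2 = 1.562 in → 1.2 × 1.562 × 0.3125 × 65 = 38.09 → r_n = 38.09 kips.
Interior bolts: l_c = 3.5 − 1.125 = 2.375 in → 1.2 × 2.375 × 0.3125 × 65 = 57.89 → r_n = 48.75 kips.
R_n = 1 × 38.09 + 3 × 48.75 = 184.3 kips.
Design strength φR_n = 0.75 × 184.3 = 138 kips.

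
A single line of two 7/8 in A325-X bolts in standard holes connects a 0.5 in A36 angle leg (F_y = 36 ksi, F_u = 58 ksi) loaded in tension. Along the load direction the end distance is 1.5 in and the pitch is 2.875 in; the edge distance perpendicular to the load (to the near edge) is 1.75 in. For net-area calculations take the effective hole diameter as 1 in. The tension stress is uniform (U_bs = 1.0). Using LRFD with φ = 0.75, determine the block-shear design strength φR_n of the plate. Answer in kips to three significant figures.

62.6 kips

Shear plane L_v = 1.5 + 1·2.875 = 4.375 in; A_gv = 4.375 × 0.5 = 2.188 in².
A_nv = (4.375 − 1.5·1) × 0.5 = 1.438 in².
A_nt = (1.75 − 0.5·1) × 0.5 = 0.625 in².
0.6 F_u A_nv = 50.02 kips; 0.6 F_y A_gv = 47.25 kips → shear yielding governs the shear term.
R_n = 47.25 + 1.0 × 58 × 0.625 = 83.5 kips.
Design strength φR_n = 0.75 × 83.5 = 62.6 kips.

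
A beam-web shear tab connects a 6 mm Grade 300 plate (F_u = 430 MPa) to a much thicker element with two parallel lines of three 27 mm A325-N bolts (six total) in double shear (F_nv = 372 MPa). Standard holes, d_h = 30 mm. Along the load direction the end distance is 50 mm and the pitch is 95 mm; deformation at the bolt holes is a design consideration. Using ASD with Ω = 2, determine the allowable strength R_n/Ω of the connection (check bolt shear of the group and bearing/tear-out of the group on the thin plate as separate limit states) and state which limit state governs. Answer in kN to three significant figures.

443 kN (bearing governs)

Bolt shear: A_b = π·27²/4 = 572.6 mm²; R_n = 372 × 572.6 × 6 × 2 / 1000 = 2556 kN → 2556 / 2 = 1280 kN.
Bearing (1.2 l_c t F_u ≤ 2.4 d t F_u): upper limit = 2.4·27·6·430 / 1000 = 167.2 kN.
  Edge l_c = 50 − 30/2 = 35 → r_n = 108.4 kN; interior l_c = 95 − 30 = 65 → r_n = 167.2 kN.
  R_n,bearing = 2·108.4 + 4·167.2 = 885.5 kN → 885.5 / 2 = 443 kN.
Bearing governs: 443 kN.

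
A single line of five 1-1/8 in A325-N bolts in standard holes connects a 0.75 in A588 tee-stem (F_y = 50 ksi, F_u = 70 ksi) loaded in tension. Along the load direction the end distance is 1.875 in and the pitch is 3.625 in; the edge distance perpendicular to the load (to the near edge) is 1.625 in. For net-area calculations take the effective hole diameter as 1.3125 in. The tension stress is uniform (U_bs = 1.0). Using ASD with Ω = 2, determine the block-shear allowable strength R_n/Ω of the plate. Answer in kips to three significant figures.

Shear plane L_v = 1.875 + 4·3.625 = 16.38 in; A_gv = 16.38 × 0.75 = 12.28 in².
A_nv = (16.38 − 4.5·1.3125) × 0.75 = 7.852 in².
A_nt = (1.625 − 0.5·1.3125) × 0.75 = 0.7266 in².
0.6 F_u A_nv = 329.8 kips; 0.6 F_y A_gv = 368.4 kips → shear rupture governs the shear term.
R_n = 329.8 + 1.0 × 70 × 0.7266 = 380.6 kips.
Allowable strength R_n/Ω = 380.6 / 2 = 190 kips.

190 kips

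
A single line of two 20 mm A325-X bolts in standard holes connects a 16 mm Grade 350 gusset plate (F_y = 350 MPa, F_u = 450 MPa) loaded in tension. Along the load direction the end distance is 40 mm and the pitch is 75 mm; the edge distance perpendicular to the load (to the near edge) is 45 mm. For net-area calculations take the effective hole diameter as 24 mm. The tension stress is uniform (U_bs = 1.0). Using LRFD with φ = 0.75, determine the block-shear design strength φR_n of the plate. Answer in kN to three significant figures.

434 kN

Shear plane L_v = 40 + 1·75 = 115 mm; A_gv = 115 × 16 = 1840 mm².
A_nv = (115 − 1.5·24) × 16 = 1264 mm².
A_nt = (45 − 0.5·24) × 16 = 528 mm².
0.6 F_u A_nv = 341.3 kN; 0.6 F_y A_gv = 386.4 kN → shear rupture governs the shear term.
R_n = 341.3 + 1.0 × 450 × 528 / 1000 = 578.9 kN.
Design strength φR_n = 0.75 × 578.9 = 434 kN.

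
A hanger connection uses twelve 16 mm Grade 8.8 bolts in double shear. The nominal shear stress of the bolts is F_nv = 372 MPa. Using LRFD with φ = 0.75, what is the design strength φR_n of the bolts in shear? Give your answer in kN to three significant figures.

A_b = π × 16² / 4 = 201.1 mm².
R_n = F_nv · A_b · n · n_s = 372 × 201.1 × 12 × 2 / 1000 = 1795 kN.
Design strength φR_n = 0.75 × 1795 = 1350 kN.

1350 kN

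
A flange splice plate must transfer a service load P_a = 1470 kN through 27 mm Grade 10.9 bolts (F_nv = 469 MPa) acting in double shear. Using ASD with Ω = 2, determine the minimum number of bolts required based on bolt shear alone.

A_b = π·27²/4 = 572.6 mm².
Per-bolt allowable strength R_n/Ω = 469 × 572.6 × 2 / 1000 / 2 = 268.5 kN.
n ≥ 1470 / 268.5 = 5.474 → use 6 bolts.

6 bolts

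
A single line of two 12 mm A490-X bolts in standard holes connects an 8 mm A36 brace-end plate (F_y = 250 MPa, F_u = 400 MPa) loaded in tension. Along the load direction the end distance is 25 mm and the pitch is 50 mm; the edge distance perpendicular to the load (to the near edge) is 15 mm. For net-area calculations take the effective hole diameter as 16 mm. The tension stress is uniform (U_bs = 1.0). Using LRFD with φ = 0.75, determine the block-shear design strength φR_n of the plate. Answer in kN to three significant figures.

84.3 kN

Shear plane L_v = 25 + 1·50 = 75 mm; A_gv = 75 × 8 = 600 mm².
A_nv = (75 − 1.5·16) × 8 = 408 mm².
A_nt = (15 − 0.5·16) × 8 = 56 mm².
0.6 F_u A_nv = 97.92 kN; 0.6 F_y A_gv = 90 kN → shear yielding governs the shear term.
R_n = 90 + 1.0 × 400 × 56 / 1000 = 112.4 kN.
Design strength φR_n = 0.75 × 112.4 = 84.3 kN.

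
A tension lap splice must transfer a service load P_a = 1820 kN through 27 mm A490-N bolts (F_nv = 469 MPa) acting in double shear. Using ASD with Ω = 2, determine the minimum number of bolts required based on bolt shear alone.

A_b = π·27²/4 = 572.6 mm².
Per-bolt allowable strength R_n/Ω = 469 × 572.6 × 2 / 1000 / 2 = 268.5 kN.
n ≥ 1820 / 268.5 = 6.778 → use 7 bolts.

7 bolts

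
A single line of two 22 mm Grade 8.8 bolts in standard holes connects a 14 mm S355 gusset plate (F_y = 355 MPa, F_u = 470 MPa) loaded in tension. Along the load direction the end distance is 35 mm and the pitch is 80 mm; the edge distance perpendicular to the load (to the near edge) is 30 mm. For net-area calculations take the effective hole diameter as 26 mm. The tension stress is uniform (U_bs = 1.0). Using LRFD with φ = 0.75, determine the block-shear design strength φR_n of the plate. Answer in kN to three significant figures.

Shear plane L_v = 35 + 1·80 = 115 mm; A_gv = 115 × 14 = 1610 mm².
A_nv = (115 − 1.5·26) × 14 = 1064 mm².
A_nt = (30 − 0.5·26) × 14 = 238 mm².
0.6 F_u A_nv = 300 kN; 0.6 F_y A_gv = 342.9 kN → shear rupture governs the shear term.
R_n = 300 + 1.0 × 470 × 238 / 1000 = 411.9 kN.
Design strength φR_n = 0.75 × 411.9 = 309 kN.

309 kN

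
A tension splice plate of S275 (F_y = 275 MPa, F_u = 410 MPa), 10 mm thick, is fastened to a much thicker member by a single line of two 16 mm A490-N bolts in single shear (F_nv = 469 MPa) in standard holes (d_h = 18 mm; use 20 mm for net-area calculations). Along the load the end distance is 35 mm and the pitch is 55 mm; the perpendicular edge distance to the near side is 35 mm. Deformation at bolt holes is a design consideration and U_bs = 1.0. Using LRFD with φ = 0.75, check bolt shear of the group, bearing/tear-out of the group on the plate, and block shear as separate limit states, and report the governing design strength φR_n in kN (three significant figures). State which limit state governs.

Bolt shear: A_b = π·16²/4 = 201.1 mm²; R_n = 469 × 201.1 × 2 × 1 / 1000 = 188.6 kN → 0.75 × 188.6 = 141 kN.
Bearing: edge l_c = 26, r_n = 127.9 kN; interior l_c = 37, r_n = 157.4 kN; R_n = 127.9 + 1·157.4 = 285.4 kN → 214 kN.
Block shear: A_gv = 900, A_nv = 600, A_nt = 250 mm²; R_n = min(0.6F_uA_nv, 0.6F_yA_gv) + U_bs·F_u·A_nt = 250.1 kN → 188 kN.
Bolt shear governs: 141 kN.

141 kN (bolt shear governs)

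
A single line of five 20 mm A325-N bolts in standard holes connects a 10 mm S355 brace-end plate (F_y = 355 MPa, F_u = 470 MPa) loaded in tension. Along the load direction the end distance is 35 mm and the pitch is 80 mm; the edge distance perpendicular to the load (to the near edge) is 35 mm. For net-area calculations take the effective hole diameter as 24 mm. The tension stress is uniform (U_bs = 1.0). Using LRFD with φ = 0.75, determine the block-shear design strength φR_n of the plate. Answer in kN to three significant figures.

603 kN

Shear plane L_v = 35 + 4·80 = 355 mm; A_gv = 355 × 10 = 3550 mm².
A_nv = (355 − 4.5·24) × 10 = 2470 mm².
A_nt = (35 − 0.5·24) × 10 = 230 mm².
0.6 F_u A_nv = 696.5 kN; 0.6 F_y A_gv = 756.1 kN → shear rupture governs the shear term.
R_n = 696.5 + 1.0 × 470 × 230 / 1000 = 804.6 kN.
Design strength φR_n = 0.75 × 804.6 = 603 kN.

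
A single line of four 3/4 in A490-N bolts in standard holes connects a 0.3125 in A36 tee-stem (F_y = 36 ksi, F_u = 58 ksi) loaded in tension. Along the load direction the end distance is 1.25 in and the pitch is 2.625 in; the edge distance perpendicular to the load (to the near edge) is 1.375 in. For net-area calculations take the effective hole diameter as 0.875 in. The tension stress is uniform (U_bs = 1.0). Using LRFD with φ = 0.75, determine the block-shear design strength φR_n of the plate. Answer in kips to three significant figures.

Shear plane L_v = 1.25 + 3·2.625 = 9.125 in; A_gv = 9.125 × 0.3125 = 2.852 in².
A_nv = (9.125 − 3.5·0.875) × 0.3125 = 1.895 in².
A_nt = (1.375 − 0.5·0.875) × 0.3125 = 0.293 in².
0.6 F_u A_nv = 65.93 kips; 0.6 F_y A_gv = 61.59 kips → shear yielding governs the shear term.
R_n = 61.59 + 1.0 × 58 × 0.293 = 78.59 kips.
Design strength φR_n = 0.75 × 78.59 = 58.9 kips.

58.9 kips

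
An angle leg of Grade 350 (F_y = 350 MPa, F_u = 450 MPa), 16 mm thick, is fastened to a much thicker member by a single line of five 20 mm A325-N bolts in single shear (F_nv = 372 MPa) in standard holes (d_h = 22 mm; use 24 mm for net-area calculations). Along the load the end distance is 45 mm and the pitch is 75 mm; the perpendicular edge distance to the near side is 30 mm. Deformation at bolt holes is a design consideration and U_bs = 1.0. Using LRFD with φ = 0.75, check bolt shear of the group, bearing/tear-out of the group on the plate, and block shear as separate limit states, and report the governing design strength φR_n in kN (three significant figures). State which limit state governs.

Bolt shear: A_b = π·20²/4 = 314.2 mm²; R_n = 372 × 314.2 × 5 × 1 / 1000 = 584.3 kN → 0.75 × 584.3 = 438 kN.
Bearing: edge l_c = 34, r_n = 293.8 kN; interior l_c = 53, r_n = 345.6 kN; R_n = 293.8 + 4·345.6 = 1676 kN → 1260 kN.
Block shear: A_gv = 5520, A_nv = 3792, A_nt = 288 mm²; R_n = min(0.6F_uA_nv, 0.6F_yA_gv) + U_bs·F_u·A_nt = 1153 kN → 865 kN.
Bolt shear governs: 438 kN.

438 kN (bolt shear governs)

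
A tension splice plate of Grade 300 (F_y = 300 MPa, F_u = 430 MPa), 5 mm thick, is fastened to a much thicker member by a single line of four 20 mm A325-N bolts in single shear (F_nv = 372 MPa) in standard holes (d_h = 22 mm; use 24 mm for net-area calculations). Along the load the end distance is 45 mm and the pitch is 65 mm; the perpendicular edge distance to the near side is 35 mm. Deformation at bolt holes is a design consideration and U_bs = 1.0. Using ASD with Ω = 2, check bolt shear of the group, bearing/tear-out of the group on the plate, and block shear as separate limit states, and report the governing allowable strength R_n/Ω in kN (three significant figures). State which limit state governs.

125 kN (block shear governs)

Bolt shear: A_b = π·20²/4 = 314.2 mm²; R_n = 372 × 314.2 × 4 × 1 / 1000 = 467.5 kN → 467.5 / 2 = 234 kN.
Bearing: edge l_c = 34, r_n = 87.72 kN; interior l_c = 43, r_n = 103.2 kN; R_n = 87.72 + 3·103.2 = 397.3 kN → 199 kN.
Block shear: A_gv = 1200, A_nv = 780, A_nt = 115 mm²; R_n = min(0.6F_uA_nv, 0.6F_yA_gv) + U_bs·F_u·A_nt = 250.7 kN → 125 kN.
Block shear governs: 125 kN.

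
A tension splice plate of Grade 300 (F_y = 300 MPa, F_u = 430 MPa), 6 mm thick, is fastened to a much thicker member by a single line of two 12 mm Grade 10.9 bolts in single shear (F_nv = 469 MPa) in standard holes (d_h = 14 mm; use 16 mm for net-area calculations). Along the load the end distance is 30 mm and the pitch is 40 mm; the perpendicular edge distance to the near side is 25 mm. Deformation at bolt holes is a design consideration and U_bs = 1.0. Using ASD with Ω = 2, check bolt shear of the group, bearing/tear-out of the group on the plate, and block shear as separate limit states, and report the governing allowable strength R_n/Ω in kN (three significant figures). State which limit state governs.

Bolt shear: A_b = π·12²/4 = 113.1 mm²; R_n = 469 × 113.1 × 2 × 1 / 1000 = 106.1 kN → 106.1 / 2 = 53 kN.
Bearing: edge l_c = 23, r_n = 71.21 kN; interior l_c = 26, r_n = 74.3 kN; R_n = 71.21 + 1·74.3 = 145.5 kN → 72.8 kN.
Block shear: A_gv = 420, A_nv = 276, A_nt = 102 mm²; R_n = min(0.6F_uA_nv, 0.6F_yA_gv) + U_bs·F_u·A_nt = 115.1 kN → 57.5 kN.
Bolt shear governs: 53 kN.

53 kN (bolt shear governs)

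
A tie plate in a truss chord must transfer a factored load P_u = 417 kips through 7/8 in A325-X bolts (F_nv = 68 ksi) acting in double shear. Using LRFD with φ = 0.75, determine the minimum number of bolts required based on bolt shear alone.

7 bolts

A_b = π·0.875²/4 = 0.6013 in².
Per-bolt design strength φR_n = 0.75 × 68 × 0.6013 × 2 = 61.33 kips.
n ≥ 417 / 61.33 = 6.799 → use 7 bolts.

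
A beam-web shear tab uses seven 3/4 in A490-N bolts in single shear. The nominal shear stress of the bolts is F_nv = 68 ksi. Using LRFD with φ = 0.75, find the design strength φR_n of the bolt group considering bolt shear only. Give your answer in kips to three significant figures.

A_b = π × 0.75² / 4 = 0.4418 in².
R_n = F_nv · A_b · n · n_s = 68 × 0.4418 × 7 × 1 = 210.3 kips.
Design strength φR_n = 0.75 × 210.3 = 158 kips.

158 kips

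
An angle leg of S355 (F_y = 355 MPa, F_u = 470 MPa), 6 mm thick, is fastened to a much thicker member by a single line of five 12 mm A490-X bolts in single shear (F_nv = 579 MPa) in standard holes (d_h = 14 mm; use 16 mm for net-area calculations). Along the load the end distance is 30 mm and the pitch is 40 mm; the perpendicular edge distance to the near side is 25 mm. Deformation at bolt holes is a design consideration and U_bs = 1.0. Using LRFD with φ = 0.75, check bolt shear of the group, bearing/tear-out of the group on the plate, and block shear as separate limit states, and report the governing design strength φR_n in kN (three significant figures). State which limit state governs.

Bolt shear: A_b = π·12²/4 = 113.1 mm²; R_n = 579 × 113.1 × 5 × 1 / 1000 = 327.4 kN → 0.75 × 327.4 = 246 kN.
Bearing: edge l_c = 23, r_n = 77.83 kN; interior l_c = 26, r_n = 81.22 kN; R_n = 77.83 + 4·81.22 = 402.7 kN → 302 kN.
Block shear: A_gv = 1140, A_nv = 708, A_nt = 102 mm²; R_n = min(0.6F_uA_nv, 0.6F_yA_gv) + U_bs·F_u·A_nt = 247.6 kN → 186 kN.
Block shear governs: 186 kN.

186 kN (block shear governs)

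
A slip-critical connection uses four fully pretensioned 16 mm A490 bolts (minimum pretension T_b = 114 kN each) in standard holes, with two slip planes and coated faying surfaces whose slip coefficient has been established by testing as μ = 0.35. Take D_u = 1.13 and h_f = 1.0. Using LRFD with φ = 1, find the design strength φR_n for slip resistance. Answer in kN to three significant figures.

361 kN

R_n = μ · D_u · h_f · T_b · n_s · n_b = 0.35 × 1.13 × 1.0 × 114 × 2 × 4 = 360.7 kN.
Design strength φR_n = 1 × 360.7 = 361 kN.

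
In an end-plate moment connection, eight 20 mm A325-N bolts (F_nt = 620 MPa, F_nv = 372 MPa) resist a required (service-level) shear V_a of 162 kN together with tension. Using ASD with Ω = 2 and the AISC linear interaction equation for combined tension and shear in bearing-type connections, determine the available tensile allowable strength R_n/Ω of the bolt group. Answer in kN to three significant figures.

743 kN

A_b = π·20²/4 = 314.2 mm²; f_rv = 162 × 1000 / (8 × 314.2) = 64.46 MPa.
F'_nt = 1.3 F_nt − (Ω F_nt / F_nv) f_rv = 1.3·620 − (2·620/372)·64.46 = 591.1 MPa, capped at F_nt → F'_nt = 591.1 MPa.
R_n = F'_nt · A_b · n = 591.1 × 314.2 × 8 / 1000 = 1486 kN.
Allowable strength R_n/Ω = 1486 / 2 = 743 kN.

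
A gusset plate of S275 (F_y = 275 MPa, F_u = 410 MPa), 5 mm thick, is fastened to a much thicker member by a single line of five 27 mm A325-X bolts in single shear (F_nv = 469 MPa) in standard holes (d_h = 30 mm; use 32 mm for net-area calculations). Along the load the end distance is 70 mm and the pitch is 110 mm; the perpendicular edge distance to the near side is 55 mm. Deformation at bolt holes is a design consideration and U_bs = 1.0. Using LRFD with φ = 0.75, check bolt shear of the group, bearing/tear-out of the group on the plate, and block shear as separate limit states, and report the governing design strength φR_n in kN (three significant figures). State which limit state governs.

376 kN (block shear governs)

Bolt shear: A_b = π·27²/4 = 572.6 mm²; R_n = 469 × 572.6 × 5 × 1 / 1000 = 1343 kN → 0.75 × 1343 = 1010 kN.
Bearing: edge l_c = 55, r_n = 132.8 kN; interior l_c = 80, r_n = 132.8 kN; R_n = 132.8 + 4·132.8 = 664.2 kN → 498 kN.
Block shear: A_gv = 2550, A_nv = 1830, A_nt = 195 mm²; R_n = min(0.6F_uA_nv, 0.6F_yA_gv) + U_bs·F_u·A_nt = 500.7 kN → 376 kN.
Block shear governs: 376 kN.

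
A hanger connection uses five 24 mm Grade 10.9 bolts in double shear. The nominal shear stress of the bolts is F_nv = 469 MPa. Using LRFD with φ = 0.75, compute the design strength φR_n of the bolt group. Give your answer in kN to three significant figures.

1590 kN

A_b = π × 24² / 4 = 452.4 mm².
R_n = F_nv · A_b · n · n_s = 469 × 452.4 × 5 × 2 / 1000 = 2122 kN.
Design strength φR_n = 0.75 × 2122 = 1590 kN.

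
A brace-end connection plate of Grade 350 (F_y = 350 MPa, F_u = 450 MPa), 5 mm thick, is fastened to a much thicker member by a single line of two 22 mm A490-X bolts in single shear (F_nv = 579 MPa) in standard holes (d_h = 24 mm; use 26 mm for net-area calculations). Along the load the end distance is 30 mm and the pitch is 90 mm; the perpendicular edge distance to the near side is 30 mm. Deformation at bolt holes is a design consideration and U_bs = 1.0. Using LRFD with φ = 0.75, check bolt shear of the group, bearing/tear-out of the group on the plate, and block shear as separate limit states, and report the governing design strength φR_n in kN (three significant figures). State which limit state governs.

Bolt shear: A_b = π·22²/4 = 380.1 mm²; R_n = 579 × 380.1 × 2 × 1 / 1000 = 440.2 kN → 0.75 × 440.2 = 330 kN.
Bearing: edge l_c = 18, r_n = 48.6 kN; interior l_c = 66, r_n = 118.8 kN; R_n = 48.6 + 1·118.8 = 167.4 kN → 126 kN.
Block shear: A_gv = 600, A_nv = 405, A_nt = 85 mm²; R_n = min(0.6F_uA_nv, 0.6F_yA_gv) + U_bs·F_u·A_nt = 147.6 kN → 111 kN.
Block shear governs: 111 kN.

111 kN (block shear governs)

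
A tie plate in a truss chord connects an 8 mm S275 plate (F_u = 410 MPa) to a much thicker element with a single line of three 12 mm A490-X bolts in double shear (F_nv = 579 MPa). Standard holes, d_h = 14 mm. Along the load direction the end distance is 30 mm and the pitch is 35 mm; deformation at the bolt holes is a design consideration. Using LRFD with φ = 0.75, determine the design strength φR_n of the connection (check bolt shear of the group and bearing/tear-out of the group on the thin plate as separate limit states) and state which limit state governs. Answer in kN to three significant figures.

192 kN (bearing governs)

Bolt shear: A_b = π·12²/4 = 113.1 mm²; R_n = 579 × 113.1 × 3 × 2 / 1000 = 392.9 kN → 0.75 × 392.9 = 295 kN.
Bearing (1.2 l_c t F_u ≤ 2.4 d t F_u): upper limit = 2.4·12·8·410 / 1000 = 94.46 kN.
  Edge l_c = 30 − 14/2 = 23 → r_n = 90.53 kN; interior l_c = 35 − 14 = 21 → r_n = 82.66 kN.
  R_n,bearing = 1·90.53 + 2·82.66 = 255.8 kN → 0.75 × 255.8 = 192 kN.
Bearing governs: 192 kN.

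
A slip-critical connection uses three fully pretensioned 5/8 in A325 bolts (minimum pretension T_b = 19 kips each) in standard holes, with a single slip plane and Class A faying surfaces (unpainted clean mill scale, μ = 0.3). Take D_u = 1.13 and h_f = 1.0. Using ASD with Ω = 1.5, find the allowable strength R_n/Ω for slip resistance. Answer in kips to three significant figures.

12.9 kips

R_n = μ · D_u · h_f · T_b · n_s · n_b = 0.3 × 1.13 × 1.0 × 19 × 1 × 3 = 19.32 kips.
Allowable strength R_n/Ω = 19.32 / 1.5 = 12.9 kips.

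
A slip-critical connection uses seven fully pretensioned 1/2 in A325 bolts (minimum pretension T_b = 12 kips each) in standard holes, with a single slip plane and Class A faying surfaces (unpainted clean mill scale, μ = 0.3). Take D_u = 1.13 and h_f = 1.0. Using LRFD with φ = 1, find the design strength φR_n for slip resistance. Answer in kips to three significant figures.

R_n = μ · D_u · h_f · T_b · n_s · n_b = 0.3 × 1.13 × 1.0 × 12 × 1 × 7 = 28.48 kips.
Design strength φR_n = 1 × 28.48 = 28.5 kips.

28.5 kips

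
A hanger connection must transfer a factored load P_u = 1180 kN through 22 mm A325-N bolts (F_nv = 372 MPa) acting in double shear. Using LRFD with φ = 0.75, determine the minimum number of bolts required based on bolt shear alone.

A_b = π·22²/4 = 380.1 mm².
Per-bolt design strength φR_n = 0.75 × 372 × 380.1 × 2 / 1000 = 212.1 kN.
n ≥ 1180 / 212.1 = 5.563 → use 6 bolts.

6 bolts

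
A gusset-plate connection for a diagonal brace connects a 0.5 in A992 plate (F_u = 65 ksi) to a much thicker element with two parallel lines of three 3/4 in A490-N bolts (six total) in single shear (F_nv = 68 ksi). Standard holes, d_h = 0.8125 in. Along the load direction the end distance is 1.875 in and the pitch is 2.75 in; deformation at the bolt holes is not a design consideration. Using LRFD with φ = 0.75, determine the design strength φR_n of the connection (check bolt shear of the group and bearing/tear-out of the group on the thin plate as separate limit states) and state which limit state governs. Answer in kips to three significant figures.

Bolt shear: A_b = π·0.75²/4 = 0.4418 in²; R_n = 68 × 0.4418 × 6 × 1 = 180.2 kips → 0.75 × 180.2 = 135 kips.
Bearing (1.5 l_c t F_u ≤ 3.0 d t F_u): upper limit = 3.0·0.75·0.5·65 = 73.12 kips.
  Edge l_c = 1.875 − 0.8125/2 = 1.469 → r_n = 71.6 kips; interior l_c = 2.75 − 0.8125 = 1.938 → r_n = 73.12 kips.
  R_n,bearing = 2·71.6 + 4·73.12 = 435.7 kips → 0.75 × 435.7 = 327 kips.
Bolt shear governs: 135 kips.

135 kips (bolt shear governs)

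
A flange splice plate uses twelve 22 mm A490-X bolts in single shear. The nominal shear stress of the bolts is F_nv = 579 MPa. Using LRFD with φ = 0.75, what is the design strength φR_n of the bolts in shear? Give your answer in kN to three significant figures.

1980 kN

A_b = π × 22² / 4 = 380.1 mm².
R_n = F_nv · A_b · n · n_s = 579 × 380.1 × 12 × 1 / 1000 = 2641 kN.
Design strength φR_n = 0.75 × 2641 = 1980 kN.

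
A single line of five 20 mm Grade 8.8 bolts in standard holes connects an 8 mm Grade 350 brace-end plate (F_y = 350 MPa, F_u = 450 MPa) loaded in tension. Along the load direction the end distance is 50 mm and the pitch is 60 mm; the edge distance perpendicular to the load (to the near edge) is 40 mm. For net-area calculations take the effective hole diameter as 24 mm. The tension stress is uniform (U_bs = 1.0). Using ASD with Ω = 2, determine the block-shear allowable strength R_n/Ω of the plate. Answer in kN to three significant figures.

Shear plane L_v = 50 + 4·60 = 290 mm; A_gv = 290 × 8 = 2320 mm².
A_nv = (290 − 4.5·24) × 8 = 1456 mm².
A_nt = (40 − 0.5·24) × 8 = 224 mm².
0.6 F_u A_nv = 393.1 kN; 0.6 F_y A_gv = 487.2 kN → shear rupture governs the shear term.
R_n = 393.1 + 1.0 × 450 × 224 / 1000 = 493.9 kN.
Allowable strength R_n/Ω = 493.9 / 2 = 247 kN.

247 kN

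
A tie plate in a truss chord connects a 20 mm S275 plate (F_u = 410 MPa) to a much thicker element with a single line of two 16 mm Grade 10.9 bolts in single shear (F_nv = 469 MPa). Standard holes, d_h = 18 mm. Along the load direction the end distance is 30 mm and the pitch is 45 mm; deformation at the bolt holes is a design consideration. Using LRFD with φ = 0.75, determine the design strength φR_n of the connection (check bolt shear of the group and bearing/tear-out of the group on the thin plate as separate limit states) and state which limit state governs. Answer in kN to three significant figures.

Bolt shear: A_b = π·16²/4 = 201.1 mm²; R_n = 469 × 201.1 × 2 × 1 / 1000 = 188.6 kN → 0.75 × 188.6 = 141 kN.
Bearing (1.2 l_c t F_u ≤ 2.4 d t F_u): upper limit = 2.4·16·20·410 / 1000 = 314.9 kN.
  Edge l_c = 30 − 18/2 = 21 → r_n = 206.6 kN; interior l_c = 45 − 18 = 27 → r_n = 265.7 kN.
  R_n,bearing = 1·206.6 + 1·265.7 = 472.3 kN → 0.75 × 472.3 = 354 kN.
Bolt shear governs: 141 kN.

141 kN (bolt shear governs)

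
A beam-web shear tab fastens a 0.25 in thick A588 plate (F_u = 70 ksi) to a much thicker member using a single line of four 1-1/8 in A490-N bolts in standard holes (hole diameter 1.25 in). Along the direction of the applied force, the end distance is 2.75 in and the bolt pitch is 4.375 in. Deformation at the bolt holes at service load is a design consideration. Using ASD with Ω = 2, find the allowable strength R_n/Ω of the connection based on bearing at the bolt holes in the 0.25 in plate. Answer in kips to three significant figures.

Per bolt r_n = 1.2 l_c t F_u ≤ 2.4 d t F_u; upper limit = 2.4 × 1.125 × 0.25 × 70 = 47.25 kips.
Edge bolt: l_c = 2.75 − 1.25/2 = 2.125 in → 1.2 × 2.125 × 0.25 × 70 = 44.62 → r_n = 44.62 kips.
Interior bolts: l_c = 4.375 − 1.25 = 3.125 in → 1.2 × 3.125 × 0.25 × 70 = 65.62 → r_n = 47.25 kips.
R_n = 1 × 44.62 + 3 × 47.25 = 186.4 kips.
Allowable strength R_n/Ω = 186.4 / 2 = 93.2 kips.

93.2 kips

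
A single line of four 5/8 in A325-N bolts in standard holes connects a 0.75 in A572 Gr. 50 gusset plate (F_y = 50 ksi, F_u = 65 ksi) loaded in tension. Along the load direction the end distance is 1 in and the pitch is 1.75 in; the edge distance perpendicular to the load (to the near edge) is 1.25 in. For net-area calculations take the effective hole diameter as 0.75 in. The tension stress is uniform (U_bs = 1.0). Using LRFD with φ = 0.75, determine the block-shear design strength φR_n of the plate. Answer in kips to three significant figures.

Shear plane L_v = 1 + 3·1.75 = 6.25 in; A_gv = 6.25 × 0.75 = 4.688 in².
A_nv = (6.25 − 3.5·0.75) × 0.75 = 2.719 in².
A_nt = (1.25 − 0.5·0.75) × 0.75 = 0.6562 in².
0.6 F_u A_nv = 106 kips; 0.6 F_y A_gv = 140.6 kips → shear rupture governs the shear term.
R_n = 106 + 1.0 × 65 × 0.6562 = 148.7 kips.
Design strength φR_n = 0.75 × 148.7 = 112 kips.

112 kips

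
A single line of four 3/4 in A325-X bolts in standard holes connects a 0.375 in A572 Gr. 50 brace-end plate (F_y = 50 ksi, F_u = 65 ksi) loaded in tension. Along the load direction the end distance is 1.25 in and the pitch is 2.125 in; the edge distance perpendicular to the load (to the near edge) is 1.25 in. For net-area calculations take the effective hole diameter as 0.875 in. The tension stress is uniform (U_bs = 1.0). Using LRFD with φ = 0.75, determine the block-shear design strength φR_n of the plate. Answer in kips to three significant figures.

Shear plane L_v = 1.25 + 3·2.125 = 7.625 in; A_gv = 7.625 × 0.375 = 2.859 in².
A_nv = (7.625 − 3.5·0.875) × 0.375 = 1.711 in².
A_nt = (1.25 − 0.5·0.875) × 0.375 = 0.3047 in².
0.6 F_u A_nv = 66.73 kips; 0.6 F_y A_gv = 85.78 kips → shear rupture governs the shear term.
R_n = 66.73 + 1.0 × 65 × 0.3047 = 86.53 kips.
Design strength φR_n = 0.75 × 86.53 = 64.9 kips.

64.9 kips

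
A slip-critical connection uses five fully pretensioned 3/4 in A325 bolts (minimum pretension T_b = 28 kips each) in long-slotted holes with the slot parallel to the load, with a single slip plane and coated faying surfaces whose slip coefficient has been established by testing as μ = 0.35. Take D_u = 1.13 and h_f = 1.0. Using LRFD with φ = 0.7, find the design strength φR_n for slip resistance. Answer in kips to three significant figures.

R_n = μ · D_u · h_f · T_b · n_s · n_b = 0.35 × 1.13 × 1.0 × 28 × 1 × 5 = 55.37 kips.
Design strength φR_n = 0.7 × 55.37 = 38.8 kips.

38.8 kips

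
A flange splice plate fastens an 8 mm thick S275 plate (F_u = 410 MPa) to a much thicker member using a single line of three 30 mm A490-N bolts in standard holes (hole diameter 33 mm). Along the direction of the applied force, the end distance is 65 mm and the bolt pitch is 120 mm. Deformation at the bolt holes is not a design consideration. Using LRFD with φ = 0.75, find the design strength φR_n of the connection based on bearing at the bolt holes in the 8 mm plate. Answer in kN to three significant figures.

Per bolt r_n = 1.5 l_c t F_u ≤ 3.0 d t F_u; upper limit = 3.0 × 30 × 8 × 410 / 1000 = 295.2 kN.
Edge bolt: l_c = 65 − 33/2 = 48.5 mm → 1.5 × 48.5 × 8 × 410 / 1000 = 238.6 → r_n = 238.6 kN.
Interior bolts: l_c = 120 − 33 = 87 mm → 1.5 × 87 × 8 × 410 / 1000 = 428 → r_n = 295.2 kN.
R_n = 1 × 238.6 + 2 × 295.2 = 829 kN.
Design strength φR_n = 0.75 × 829 = 622 kN.

622 kN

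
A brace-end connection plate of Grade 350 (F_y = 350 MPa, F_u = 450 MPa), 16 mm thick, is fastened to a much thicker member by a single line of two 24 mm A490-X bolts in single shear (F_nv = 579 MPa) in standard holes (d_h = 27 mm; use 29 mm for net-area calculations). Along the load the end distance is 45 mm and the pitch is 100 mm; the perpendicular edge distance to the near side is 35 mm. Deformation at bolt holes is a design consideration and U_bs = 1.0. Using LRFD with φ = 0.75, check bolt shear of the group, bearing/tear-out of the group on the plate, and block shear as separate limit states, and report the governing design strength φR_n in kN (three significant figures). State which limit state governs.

Bolt shear: A_b = π·24²/4 = 452.4 mm²; R_n = 579 × 452.4 × 2 × 1 / 1000 = 523.9 kN → 0.75 × 523.9 = 393 kN.
Bearing: edge l_c = 31.5, r_n = 272.2 kN; interior l_c = 73, r_n = 414.7 kN; R_n = 272.2 + 1·414.7 = 686.9 kN → 515 kN.
Block shear: A_gv = 2320, A_nv = 1624, A_nt = 328 mm²; R_n = min(0.6F_uA_nv, 0.6F_yA_gv) + U_bs·F_u·A_nt = 586.1 kN → 440 kN.
Bolt shear governs: 393 kN.

393 kN (bolt shear governs)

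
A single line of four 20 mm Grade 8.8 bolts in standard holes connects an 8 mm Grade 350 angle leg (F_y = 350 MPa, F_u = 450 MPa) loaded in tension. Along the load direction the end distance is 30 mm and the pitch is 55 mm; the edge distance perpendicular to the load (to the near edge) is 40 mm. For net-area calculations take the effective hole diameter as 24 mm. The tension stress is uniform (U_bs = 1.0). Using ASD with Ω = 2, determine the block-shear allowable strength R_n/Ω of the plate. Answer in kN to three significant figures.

170 kN

Shear plane L_v = 30 + 3·55 = 195 mm; A_gv = 195 × 8 = 1560 mm².
A_nv = (195 − 3.5·24) × 8 = 888 mm².
A_nt = (40 − 0.5·24) × 8 = 224 mm².
0.6 F_u A_nv = 239.8 kN; 0.6 F_y A_gv = 327.6 kN → shear rupture governs the shear term.
R_n = 239.8 + 1.0 × 450 × 224 / 1000 = 340.6 kN.
Allowable strength R_n/Ω = 340.6 / 2 = 170 kN.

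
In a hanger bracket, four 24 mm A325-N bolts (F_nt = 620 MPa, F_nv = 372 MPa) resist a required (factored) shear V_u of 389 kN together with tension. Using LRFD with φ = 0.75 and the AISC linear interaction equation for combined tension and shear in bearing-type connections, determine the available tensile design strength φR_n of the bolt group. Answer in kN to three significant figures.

446 kN

A_b = π·24²/4 = 452.4 mm²; f_rv = 389 × 1000 / (4 × 452.4) = 215 MPa.
F'_nt = 1.3 F_nt − (F_nt / φF_nv) f_rv = 1.3·620 − (620/(0.75·372))·215 = 328.3 MPa, capped at F_nt → F'_nt = 328.3 MPa.
R_n = F'_nt · A_b · n = 328.3 × 452.4 × 4 / 1000 = 594.1 kN.
Design strength φR_n = 0.75 × 594.1 = 446 kN.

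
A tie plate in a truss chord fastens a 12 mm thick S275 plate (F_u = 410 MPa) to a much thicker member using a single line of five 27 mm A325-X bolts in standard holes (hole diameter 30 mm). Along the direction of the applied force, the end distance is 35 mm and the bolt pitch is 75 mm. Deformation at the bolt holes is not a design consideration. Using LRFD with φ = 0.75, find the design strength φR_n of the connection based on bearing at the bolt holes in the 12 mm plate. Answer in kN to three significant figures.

Per bolt r_n = 1.5 l_c t F_u ≤ 3.0 d t F_u; upper limit = 3.0 × 27 × 12 × 410 / 1000 = 398.5 kN.
Edge bolt: l_c = 35 − 30/2 = 20 mm → 1.5 × 20 × 12 × 410 / 1000 = 147.6 → r_n = 147.6 kN.
Interior bolts: l_c = 75 − 30 = 45 mm → 1.5 × 45 × 12 × 410 / 1000 = 332.1 → r_n = 332.1 kN.
R_n = 1 × 147.6 + 4 × 332.1 = 1476 kN.
Design strength φR_n = 0.75 × 1476 = 1110 kN.

1110 kN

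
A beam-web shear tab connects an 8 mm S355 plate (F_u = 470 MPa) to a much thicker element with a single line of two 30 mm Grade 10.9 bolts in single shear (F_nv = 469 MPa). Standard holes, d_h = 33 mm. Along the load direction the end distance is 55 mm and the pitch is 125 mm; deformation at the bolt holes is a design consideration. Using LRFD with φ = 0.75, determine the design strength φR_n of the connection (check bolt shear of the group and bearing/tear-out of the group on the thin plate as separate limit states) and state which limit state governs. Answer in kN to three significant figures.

Bolt shear: A_b = π·30²/4 = 706.9 mm²; R_n = 469 × 706.9 × 2 × 1 / 1000 = 663 kN → 0.75 × 663 = 497 kN.
Bearing (1.2 l_c t F_u ≤ 2.4 d t F_u): upper limit = 2.4·30·8·470 / 1000 = 270.7 kN.
  Edge l_c = 55 − 33/2 = 38.5 → r_n = 173.7 kN; interior l_c = 125 − 33 = 92 → r_n = 270.7 kN.
  R_n,bearing = 1·173.7 + 1·270.7 = 444.4 kN → 0.75 × 444.4 = 333 kN.
Bearing governs: 333 kN.

333 kN (bearing governs)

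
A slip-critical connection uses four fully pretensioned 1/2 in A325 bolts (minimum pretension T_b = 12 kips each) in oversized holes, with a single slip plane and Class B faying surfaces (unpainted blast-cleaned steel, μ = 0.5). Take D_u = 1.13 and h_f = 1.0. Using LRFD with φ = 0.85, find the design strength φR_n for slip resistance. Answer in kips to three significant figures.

23.1 kips

R_n = μ · D_u · h_f · T_b · n_s · n_b = 0.5 × 1.13 × 1.0 × 12 × 1 × 4 = 27.12 kips.
Design strength φR_n = 0.85 × 27.12 = 23.1 kips.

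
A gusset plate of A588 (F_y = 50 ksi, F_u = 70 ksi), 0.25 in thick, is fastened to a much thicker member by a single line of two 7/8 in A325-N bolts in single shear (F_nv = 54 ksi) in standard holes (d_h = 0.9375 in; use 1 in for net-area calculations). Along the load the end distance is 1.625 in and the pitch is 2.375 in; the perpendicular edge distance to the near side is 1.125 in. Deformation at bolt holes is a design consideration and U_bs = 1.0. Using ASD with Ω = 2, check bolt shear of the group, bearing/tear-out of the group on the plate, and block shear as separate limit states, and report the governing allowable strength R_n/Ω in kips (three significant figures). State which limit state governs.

18.6 kips (block shear governs)

Bolt shear: A_b = π·0.875²/4 = 0.6013 in²; R_n = 54 × 0.6013 × 2 × 1 = 64.94 kips → 64.94 / 2 = 32.5 kips.
Bearing: edge l_c = 1.156, r_n = 24.28 kips; interior l_c = 1.438, r_n = 30.19 kips; R_n = 24.28 + 1·30.19 = 54.47 kips → 27.2 kips.
Block shear: A_gv = 1, A_nv = 0.625, A_nt = 0.1562 in²; R_n = min(0.6F_uA_nv, 0.6F_yA_gv) + U_bs·F_u·A_nt = 37.19 kips → 18.6 kips.
Block shear governs: 18.6 kips.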